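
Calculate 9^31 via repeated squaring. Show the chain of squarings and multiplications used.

Computing 9^31 by squaring (build up from 9^1; each line after the first costs one multiplication):

9^1 = 9
9^2 = (9^1)^2 = 9^2 = 81
9^3 = 9 * 9^2 = 9 * 81 = 729
9^6 = (9^3)^2 = 729^2 = 531441
9^7 = 9 * 9^6 = 9 * 531441 = 4782969
9^14 = (9^7)^2 = 4782969^2 = 22876792454961
9^15 = 9 * 9^14 = 9 * 22876792454961 = 205891132094649
9^30 = (9^15)^2 = 205891132094649^2 = 42391158275216203514294433201
9^31 = 9 * 9^30 = 9 * 42391158275216203514294433201 = 381520424476945831628649898809

Result: 381520424476945831628649898809
Multiplications needed: 8 (8 lines after 9^1)

9^31 = 381520424476945831628649898809. Using exponentiation by squaring, this requires 8 multiplications. The key idea: if the exponent is even, square the half-power; if odd, multiply by the base once.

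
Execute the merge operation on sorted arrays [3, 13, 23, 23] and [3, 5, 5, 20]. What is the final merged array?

Merging process:

Compare 3 vs 3: take 3 from left. Merged: [3]
Compare 13 vs 3: take 3 from right. Merged: [3, 3]
Compare 13 vs 5: take 5 from right. Merged: [3, 3, 5]
Compare 13 vs 5: take 5 from right. Merged: [3, 3, 5, 5]
Compare 13 vs 20: take 13 from left. Merged: [3, 3, 5, 5, 13]
Compare 23 vs 20: take 20 from right. Merged: [3, 3, 5, 5, 13, 20]
Append remaining from left: [23, 23]. Merged: [3, 3, 5, 5, 13, 20, 23, 23]

Final merged array: [3, 3, 5, 5, 13, 20, 23, 23]
Total comparisons: 6

The merged array is [3, 3, 5, 5, 13, 20, 23, 23], requiring 6 comparisons. The merge step runs in O(n) time where n is the total number of elements.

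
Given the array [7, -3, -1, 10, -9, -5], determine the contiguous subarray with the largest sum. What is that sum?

Using Kadane's algorithm on [7, -3, -1, 10, -9, -5]:

Scanning through the array:
Position 1 (value -3): max_ending_here = 4, max_so_far = 7
Position 2 (value -1): max_ending_here = 3, max_so_far = 7
Position 3 (value 10): max_ending_here = 13, max_so_far = 13
Position 4 (value -9): max_ending_here = 4, max_so_far = 13
Position 5 (value -5): max_ending_here = -1, max_so_far = 13

Maximum subarray: [7, -3, -1, 10]
Maximum sum: 13

The maximum subarray is [7, -3, -1, 10] with sum 13. This subarray runs from index 0 to index 3.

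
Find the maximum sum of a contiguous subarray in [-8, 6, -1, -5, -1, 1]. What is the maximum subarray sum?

Using Kadane's algorithm on [-8, 6, -1, -5, -1, 1]:

Scanning through the array:
Position 1 (value 6): max_ending_here = 6, max_so_far = 6
Position 2 (value -1): max_ending_here = 5, max_so_far = 6
Position 3 (value -5): max_ending_here = 0, max_so_far = 6
Position 4 (value -1): max_ending_here = -1, max_so_far = 6
Position 5 (value 1): max_ending_here = 1, max_so_far = 6

Maximum subarray: [6]
Maximum sum: 6

The maximum subarray is [6] with sum 6. This subarray runs from index 1 to index 1.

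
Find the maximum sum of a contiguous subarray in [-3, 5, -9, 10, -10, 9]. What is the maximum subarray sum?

Using Kadane's algorithm on [-3, 5, -9, 10, -10, 9]:

Scanning through the array:
Position 1 (value 5): max_ending_here = 5, max_so_far = 5
Position 2 (value -9): max_ending_here = -4, max_so_far = 5
Position 3 (value 10): max_ending_here = 10, max_so_far = 10
Position 4 (value -10): max_ending_here = 0, max_so_far = 10
Position 5 (value 9): max_ending_here = 9, max_so_far = 10

Maximum subarray: [10]
Maximum sum: 10

The maximum subarray is [10] with sum 10. This subarray runs from index 3 to index 3.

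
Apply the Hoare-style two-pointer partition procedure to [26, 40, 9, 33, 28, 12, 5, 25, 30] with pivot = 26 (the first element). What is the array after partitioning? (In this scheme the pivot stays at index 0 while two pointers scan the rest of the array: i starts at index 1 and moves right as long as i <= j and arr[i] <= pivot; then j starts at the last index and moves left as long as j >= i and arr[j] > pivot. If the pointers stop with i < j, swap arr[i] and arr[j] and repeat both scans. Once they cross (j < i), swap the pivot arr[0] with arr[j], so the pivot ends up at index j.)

Hoare-style two-pointer partition with pivot = 26:

Initial array: [26, 40, 9, 33, 28, 12, 5, 25, 30]

Pointers start at i = 1, j = 8.
i stops at index 1 (arr[1]=40 > 26), j stops at index 7 (arr[7]=25 <= 26): swap arr[1] and arr[7], array becomes [26, 25, 9, 33, 28, 12, 5, 40, 30]
i stops at index 3 (arr[3]=33 > 26), j stops at index 6 (arr[6]=5 <= 26): swap arr[3] and arr[6], array becomes [26, 25, 9, 5, 28, 12, 33, 40, 30]
i stops at index 4 (arr[4]=28 > 26), j stops at index 5 (arr[5]=12 <= 26): swap arr[4] and arr[5], array becomes [26, 25, 9, 5, 12, 28, 33, 40, 30]
i ends at 5, j ends at 4: the pointers have crossed (j < i), so scanning stops.

Swap pivot arr[0] with arr[4] to place pivot at position 4: [12, 25, 9, 5, 26, 28, 33, 40, 30]
Pivot position: 4

After partitioning with pivot 26, the array becomes [12, 25, 9, 5, 26, 28, 33, 40, 30]. The pivot is placed at index 4. All elements to the left of the pivot are <= 26, and all elements to the right are > 26.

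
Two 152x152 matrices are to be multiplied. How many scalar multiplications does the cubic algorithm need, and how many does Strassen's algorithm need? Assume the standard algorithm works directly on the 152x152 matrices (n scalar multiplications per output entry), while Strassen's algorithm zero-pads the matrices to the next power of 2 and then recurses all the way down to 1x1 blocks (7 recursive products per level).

Matrix multiplication for 152x152 matrices:

Strassen's algorithm requires power-of-2 dimensions. Pad 152x152 to 256x256 (next power of 2).

Standard algorithm: 152^3 = 3511808 multiplications
Strassen's algorithm: 7^(log2(256)) = 7^8 = 5764801 multiplications
Difference: 3511808 - 5764801 = -2252993 (Strassen uses MORE here due to padding overhead — for small or just-over-power-of-2 n, padding can outweigh the per-level savings)

Standard: 3511808 multiplications (152^3). Strassen: 5764801 multiplications (7^8, after padding to 256x256). Strassen reduces 8 recursive multiplications to 7 at each level.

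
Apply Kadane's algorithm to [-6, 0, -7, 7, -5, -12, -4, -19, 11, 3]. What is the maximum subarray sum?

Using Kadane's algorithm on [-6, 0, -7, 7, -5, -12, -4, -19, 11, 3]:

Scanning through the array:
Position 1 (value 0): max_ending_here = 0, max_so_far = 0
Position 2 (value -7): max_ending_here = -7, max_so_far = 0
Position 3 (value 7): max_ending_here = 7, max_so_far = 7
Position 4 (value -5): max_ending_here = 2, max_so_far = 7
Position 5 (value -12): max_ending_here = -10, max_so_far = 7
Position 6 (value -4): max_ending_here = -4, max_so_far = 7
Position 7 (value -19): max_ending_here = -19, max_so_far = 7
Position 8 (value 11): max_ending_here = 11, max_so_far = 11
Position 9 (value 3): max_ending_here = 14, max_so_far = 14

Maximum subarray: [11, 3]
Maximum sum: 14

The maximum subarray is [11, 3] with sum 14. This subarray runs from index 8 to index 9.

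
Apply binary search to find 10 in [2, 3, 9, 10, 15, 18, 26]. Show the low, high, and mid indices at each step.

Binary search for 10 in [2, 3, 9, 10, 15, 18, 26]:

lo=0, hi=6, mid=3, arr[mid]=10 -> Found target at index 3!

Binary search finds 10 at index 3 after 1 comparisons. The search repeatedly halves the search space by comparing with the middle element.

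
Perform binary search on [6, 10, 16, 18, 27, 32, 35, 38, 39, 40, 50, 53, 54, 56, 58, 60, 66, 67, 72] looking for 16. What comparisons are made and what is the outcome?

Binary search for 16 in [6, 10, 16, 18, 27, 32, 35, 38, 39, 40, 50, 53, 54, 56, 58, 60, 66, 67, 72]:

lo=0, hi=18, mid=9, arr[mid]=40 -> 40 > 16, search left half
lo=0, hi=8, mid=4, arr[mid]=27 -> 27 > 16, search left half
lo=0, hi=3, mid=1, arr[mid]=10 -> 10 < 16, search right half
lo=2, hi=3, mid=2, arr[mid]=16 -> Found target at index 2!

Binary search finds 16 at index 2 after 4 comparisons. The search repeatedly halves the search space by comparing with the middle element.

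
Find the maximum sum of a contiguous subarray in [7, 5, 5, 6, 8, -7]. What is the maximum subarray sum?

Using Kadane's algorithm on [7, 5, 5, 6, 8, -7]:

Scanning through the array:
Position 1 (value 5): max_ending_here = 12, max_so_far = 12
Position 2 (value 5): max_ending_here = 17, max_so_far = 17
Position 3 (value 6): max_ending_here = 23, max_so_far = 23
Position 4 (value 8): max_ending_here = 31, max_so_far = 31
Position 5 (value -7): max_ending_here = 24, max_so_far = 31

Maximum subarray: [7, 5, 5, 6, 8]
Maximum sum: 31

The maximum subarray is [7, 5, 5, 6, 8] with sum 31. This subarray runs from index 0 to index 4.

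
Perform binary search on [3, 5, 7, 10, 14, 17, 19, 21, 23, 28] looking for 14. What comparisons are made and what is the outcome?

Binary search for 14 in [3, 5, 7, 10, 14, 17, 19, 21, 23, 28]:

lo=0, hi=9, mid=4, arr[mid]=14 -> Found target at index 4!

Binary search finds 14 at index 4 after 1 comparisons. The search repeatedly halves the search space by comparing with the middle element.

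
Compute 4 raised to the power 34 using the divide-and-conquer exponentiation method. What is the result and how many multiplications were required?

Computing 4^34 by squaring (build up from 4^1; each line after the first costs one multiplication):

4^1 = 4
4^2 = (4^1)^2 = 4^2 = 16
4^4 = (4^2)^2 = 16^2 = 256
4^8 = (4^4)^2 = 256^2 = 65536
4^16 = (4^8)^2 = 65536^2 = 4294967296
4^17 = 4 * 4^16 = 4 * 4294967296 = 17179869184
4^34 = (4^17)^2 = 17179869184^2 = 295147905179352825856

Result: 295147905179352825856
Multiplications needed: 6 (6 lines after 4^1)

4^34 = 295147905179352825856. Using exponentiation by squaring, this requires 6 multiplications. The key idea: if the exponent is even, square the half-power; if odd, multiply by the base once.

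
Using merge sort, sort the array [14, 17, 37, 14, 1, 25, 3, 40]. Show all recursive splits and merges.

Merge sort trace:

Split: [14, 17, 37, 14, 1, 25, 3, 40] -> [14, 17, 37, 14] and [1, 25, 3, 40]
  Split: [14, 17, 37, 14] -> [14, 17] and [37, 14]
    Split: [14, 17] -> [14] and [17]
    Merge: [14] + [17] -> [14, 17]
    Split: [37, 14] -> [37] and [14]
    Merge: [37] + [14] -> [14, 37]
  Merge: [14, 17] + [14, 37] -> [14, 14, 17, 37]
  Split: [1, 25, 3, 40] -> [1, 25] and [3, 40]
    Split: [1, 25] -> [1] and [25]
    Merge: [1] + [25] -> [1, 25]
    Split: [3, 40] -> [3] and [40]
    Merge: [3] + [40] -> [3, 40]
  Merge: [1, 25] + [3, 40] -> [1, 3, 25, 40]
Merge: [14, 14, 17, 37] + [1, 3, 25, 40] -> [1, 3, 14, 14, 17, 25, 37, 40]

Final sorted array: [1, 3, 14, 14, 17, 25, 37, 40]

The merge sort proceeds by recursively splitting the array and merging sorted halves.
After all merges, the sorted array is [1, 3, 14, 14, 17, 25, 37, 40].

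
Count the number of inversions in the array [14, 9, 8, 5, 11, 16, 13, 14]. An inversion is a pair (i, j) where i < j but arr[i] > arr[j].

Finding inversions in [14, 9, 8, 5, 11, 16, 13, 14]:

(0, 1): arr[0]=14 > arr[1]=9
(0, 2): arr[0]=14 > arr[2]=8
(0, 3): arr[0]=14 > arr[3]=5
(0, 4): arr[0]=14 > arr[4]=11
(0, 6): arr[0]=14 > arr[6]=13
(1, 2): arr[1]=9 > arr[2]=8
(1, 3): arr[1]=9 > arr[3]=5
(2, 3): arr[2]=8 > arr[3]=5
(5, 6): arr[5]=16 > arr[6]=13
(5, 7): arr[5]=16 > arr[7]=14

Total inversions: 10

The array has 10 inversion(s): (0,1), (0,2), (0,3), (0,4), (0,6), (1,2), (1,3), (2,3), (5,6), (5,7). Each pair (i,j) satisfies i < j and arr[i] > arr[j].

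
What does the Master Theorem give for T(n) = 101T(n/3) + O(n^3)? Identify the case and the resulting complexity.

Master Theorem for T(n) = 101T(n/3) + O(n^3):

a = 101, b = 3, c = 3
log_b(a) = log_3(101) = 4.2009

Case 1: c = 3 < log_3(101) = 4.2009
T(n) = O(n^(log_3 101))

For T(n) = 101T(n/3) + O(n^3): log_3(101) = 4.2009. This is Case 1 of the Master Theorem (c < log_b(a), work dominated by leaves), giving O(n^(log_3 101)).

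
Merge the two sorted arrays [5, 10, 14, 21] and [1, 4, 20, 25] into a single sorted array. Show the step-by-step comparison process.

Merging process:

Compare 5 vs 1: take 1 from right. Merged: [1]
Compare 5 vs 4: take 4 from right. Merged: [1, 4]
Compare 5 vs 20: take 5 from left. Merged: [1, 4, 5]
Compare 10 vs 20: take 10 from left. Merged: [1, 4, 5, 10]
Compare 14 vs 20: take 14 from left. Merged: [1, 4, 5, 10, 14]
Compare 21 vs 20: take 20 from right. Merged: [1, 4, 5, 10, 14, 20]
Compare 21 vs 25: take 21 from left. Merged: [1, 4, 5, 10, 14, 20, 21]
Append remaining from right: [25]. Merged: [1, 4, 5, 10, 14, 20, 21, 25]

Final merged array: [1, 4, 5, 10, 14, 20, 21, 25]
Total comparisons: 7

The merged array is [1, 4, 5, 10, 14, 20, 21, 25], requiring 7 comparisons. The merge step runs in O(n) time where n is the total number of elements.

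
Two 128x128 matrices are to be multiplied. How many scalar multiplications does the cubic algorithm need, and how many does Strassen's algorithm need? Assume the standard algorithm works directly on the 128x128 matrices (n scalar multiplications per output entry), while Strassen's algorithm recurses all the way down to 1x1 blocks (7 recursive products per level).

Matrix multiplication for 128x128 matrices:

Standard algorithm: 128^3 = 2097152 multiplications
Strassen's algorithm: 7^(log2(128)) = 7^7 = 823543 multiplications
Savings: 2097152 - 823543 = 1273609 multiplications

Standard: 2097152 multiplications (128^3). Strassen: 823543 multiplications (7^7). Strassen reduces 8 recursive multiplications to 7 at each level.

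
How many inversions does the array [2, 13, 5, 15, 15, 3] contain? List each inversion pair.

Finding inversions in [2, 13, 5, 15, 15, 3]:

(1, 2): arr[1]=13 > arr[2]=5
(1, 5): arr[1]=13 > arr[5]=3
(2, 5): arr[2]=5 > arr[5]=3
(3, 5): arr[3]=15 > arr[5]=3
(4, 5): arr[4]=15 > arr[5]=3

Total inversions: 5

The array has 5 inversion(s): (1,2), (1,5), (2,5), (3,5), (4,5). Each pair (i,j) satisfies i < j and arr[i] > arr[j].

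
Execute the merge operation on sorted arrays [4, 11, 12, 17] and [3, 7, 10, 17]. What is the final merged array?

Merging process:

Compare 4 vs 3: take 3 from right. Merged: [3]
Compare 4 vs 7: take 4 from left. Merged: [3, 4]
Compare 11 vs 7: take 7 from right. Merged: [3, 4, 7]
Compare 11 vs 10: take 10 from right. Merged: [3, 4, 7, 10]
Compare 11 vs 17: take 11 from left. Merged: [3, 4, 7, 10, 11]
Compare 12 vs 17: take 12 from left. Merged: [3, 4, 7, 10, 11, 12]
Compare 17 vs 17: take 17 from left. Merged: [3, 4, 7, 10, 11, 12, 17]
Append remaining from right: [17]. Merged: [3, 4, 7, 10, 11, 12, 17, 17]

Final merged array: [3, 4, 7, 10, 11, 12, 17, 17]
Total comparisons: 7

The merged array is [3, 4, 7, 10, 11, 12, 17, 17], requiring 7 comparisons. The merge step runs in O(n) time where n is the total number of elements.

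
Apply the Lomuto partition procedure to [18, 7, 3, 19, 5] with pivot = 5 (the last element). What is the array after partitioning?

Lomuto partition with pivot = 5:

Initial array: [18, 7, 3, 19, 5]

arr[0]=18 > 5: no swap
arr[1]=7 > 5: no swap
arr[2]=3 <= 5: swap with position 0, array becomes [3, 7, 18, 19, 5]
arr[3]=19 > 5: no swap

Place pivot at position 1: [3, 5, 18, 19, 7]
Pivot position: 1

After partitioning with pivot 5, the array becomes [3, 5, 18, 19, 7]. The pivot is placed at index 1. All elements to the left of the pivot are <= 5, and all elements to the right are > 5.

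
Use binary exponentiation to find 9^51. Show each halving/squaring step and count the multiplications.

Computing 9^51 by squaring (build up from 9^1; each line after the first costs one multiplication):

9^1 = 9
9^2 = (9^1)^2 = 9^2 = 81
9^3 = 9 * 9^2 = 9 * 81 = 729
9^6 = (9^3)^2 = 729^2 = 531441
9^12 = (9^6)^2 = 531441^2 = 282429536481
9^24 = (9^12)^2 = 282429536481^2 = 79766443076872509863361
9^25 = 9 * 9^24 = 9 * 79766443076872509863361 = 717897987691852588770249
9^50 = (9^25)^2 = 717897987691852588770249^2 = 515377520732011331036461129765621272702107522001
9^51 = 9 * 9^50 = 9 * 515377520732011331036461129765621272702107522001 = 4638397686588101979328150167890591454318967698009

Result: 4638397686588101979328150167890591454318967698009
Multiplications needed: 8 (8 lines after 9^1)

9^51 = 4638397686588101979328150167890591454318967698009. Using exponentiation by squaring, this requires 8 multiplications. The key idea: if the exponent is even, square the half-power; if odd, multiply by the base once.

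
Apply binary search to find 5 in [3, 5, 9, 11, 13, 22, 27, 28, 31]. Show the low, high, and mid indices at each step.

Binary search for 5 in [3, 5, 9, 11, 13, 22, 27, 28, 31]:

lo=0, hi=8, mid=4, arr[mid]=13 -> 13 > 5, search left half
lo=0, hi=3, mid=1, arr[mid]=5 -> Found target at index 1!

Binary search finds 5 at index 1 after 2 comparisons. The search repeatedly halves the search space by comparing with the middle element.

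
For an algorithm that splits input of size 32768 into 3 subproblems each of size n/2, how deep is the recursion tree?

For divide and conquer with division factor 2:

Problem sizes at each level:
Level 0: 32768
Level 1: 16384
Level 2: 8192
Level 3: 4096
Level 4: 2048
Level 5: 1024
Level 6: 512
Level 7: 256
Level 8: 128
Level 9: 64
Level 10: 32
Level 11: 16
Level 12: 8
Level 13: 4
Level 14: 2
Level 15: 1

The root is level 0 and the size-1 base case is level 15 (the tree spans levels 0 through 15, i.e. 16 levels counting the root), so the depth is the number of divisions: log_2(32768) = 15

The recursion tree depth is log_2(32768) = 15. At each level, the problem size is divided by 2, so it takes 15 divisions to reduce to a base case of size 1. The algorithm makes 3 recursive calls at each level.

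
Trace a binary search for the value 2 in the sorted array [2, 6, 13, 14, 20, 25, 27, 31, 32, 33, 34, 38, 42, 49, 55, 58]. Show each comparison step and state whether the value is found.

Binary search for 2 in [2, 6, 13, 14, 20, 25, 27, 31, 32, 33, 34, 38, 42, 49, 55, 58]:

lo=0, hi=15, mid=7, arr[mid]=31 -> 31 > 2, search left half
lo=0, hi=6, mid=3, arr[mid]=14 -> 14 > 2, search left half
lo=0, hi=2, mid=1, arr[mid]=6 -> 6 > 2, search left half
lo=0, hi=0, mid=0, arr[mid]=2 -> Found target at index 0!

Binary search finds 2 at index 0 after 4 comparisons. The search repeatedly halves the search space by comparing with the middle element.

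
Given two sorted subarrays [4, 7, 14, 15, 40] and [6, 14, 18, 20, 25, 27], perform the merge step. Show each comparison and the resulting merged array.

Merging process:

Compare 4 vs 6: take 4 from left. Merged: [4]
Compare 7 vs 6: take 6 from right. Merged: [4, 6]
Compare 7 vs 14: take 7 from left. Merged: [4, 6, 7]
Compare 14 vs 14: take 14 from left. Merged: [4, 6, 7, 14]
Compare 15 vs 14: take 14 from right. Merged: [4, 6, 7, 14, 14]
Compare 15 vs 18: take 15 from left. Merged: [4, 6, 7, 14, 14, 15]
Compare 40 vs 18: take 18 from right. Merged: [4, 6, 7, 14, 14, 15, 18]
Compare 40 vs 20: take 20 from right. Merged: [4, 6, 7, 14, 14, 15, 18, 20]
Compare 40 vs 25: take 25 from right. Merged: [4, 6, 7, 14, 14, 15, 18, 20, 25]
Compare 40 vs 27: take 27 from right. Merged: [4, 6, 7, 14, 14, 15, 18, 20, 25, 27]
Append remaining from left: [40]. Merged: [4, 6, 7, 14, 14, 15, 18, 20, 25, 27, 40]

Final merged array: [4, 6, 7, 14, 14, 15, 18, 20, 25, 27, 40]
Total comparisons: 10

The merged array is [4, 6, 7, 14, 14, 15, 18, 20, 25, 27, 40], requiring 10 comparisons. The merge step runs in O(n) time where n is the total number of elements.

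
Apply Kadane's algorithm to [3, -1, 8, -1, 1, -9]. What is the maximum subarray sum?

Using Kadane's algorithm on [3, -1, 8, -1, 1, -9]:

Scanning through the array:
Position 1 (value -1): max_ending_here = 2, max_so_far = 3
Position 2 (value 8): max_ending_here = 10, max_so_far = 10
Position 3 (value -1): max_ending_here = 9, max_so_far = 10
Position 4 (value 1): max_ending_here = 10, max_so_far = 10
Position 5 (value -9): max_ending_here = 1, max_so_far = 10

Maximum subarray: [3, -1, 8]
Maximum sum: 10

The maximum subarray is [3, -1, 8] with sum 10. This subarray runs from index 0 to index 2.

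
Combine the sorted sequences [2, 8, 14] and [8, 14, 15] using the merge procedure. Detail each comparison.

Merging process:

Compare 2 vs 8: take 2 from left. Merged: [2]
Compare 8 vs 8: take 8 from left. Merged: [2, 8]
Compare 14 vs 8: take 8 from right. Merged: [2, 8, 8]
Compare 14 vs 14: take 14 from left. Merged: [2, 8, 8, 14]
Append remaining from right: [14, 15]. Merged: [2, 8, 8, 14, 14, 15]

Final merged array: [2, 8, 8, 14, 14, 15]
Total comparisons: 4

The merged array is [2, 8, 8, 14, 14, 15], requiring 4 comparisons. The merge step runs in O(n) time where n is the total number of elements.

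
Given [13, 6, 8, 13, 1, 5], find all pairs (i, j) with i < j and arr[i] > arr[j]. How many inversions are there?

Finding inversions in [13, 6, 8, 13, 1, 5]:

(0, 1): arr[0]=13 > arr[1]=6
(0, 2): arr[0]=13 > arr[2]=8
(0, 4): arr[0]=13 > arr[4]=1
(0, 5): arr[0]=13 > arr[5]=5
(1, 4): arr[1]=6 > arr[4]=1
(1, 5): arr[1]=6 > arr[5]=5
(2, 4): arr[2]=8 > arr[4]=1
(2, 5): arr[2]=8 > arr[5]=5
(3, 4): arr[3]=13 > arr[4]=1
(3, 5): arr[3]=13 > arr[5]=5

Total inversions: 10

The array has 10 inversion(s): (0,1), (0,2), (0,4), (0,5), (1,4), (1,5), (2,4), (2,5), (3,4), (3,5). Each pair (i,j) satisfies i < j and arr[i] > arr[j].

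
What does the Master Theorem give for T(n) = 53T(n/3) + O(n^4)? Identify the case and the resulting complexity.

Master Theorem for T(n) = 53T(n/3) + O(n^4):

a = 53, b = 3, c = 4
log_b(a) = log_3(53) = 3.6139

Case 3: c = 4 > log_3(53) = 3.6139
T(n) = O(n^4) = O(n^4)

For T(n) = 53T(n/3) + O(n^4): log_3(53) = 3.6139. This is Case 3 of the Master Theorem (c > log_b(a), work dominated by root), giving O(n^4).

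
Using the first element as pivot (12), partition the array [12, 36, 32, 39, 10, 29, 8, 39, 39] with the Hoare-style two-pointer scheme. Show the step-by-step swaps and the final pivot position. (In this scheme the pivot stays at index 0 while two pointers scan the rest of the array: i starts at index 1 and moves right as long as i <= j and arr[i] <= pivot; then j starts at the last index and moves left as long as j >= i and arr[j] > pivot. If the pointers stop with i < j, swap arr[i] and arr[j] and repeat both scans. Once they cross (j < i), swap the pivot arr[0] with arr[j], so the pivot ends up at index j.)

Hoare-style two-pointer partition with pivot = 12:

Initial array: [12, 36, 32, 39, 10, 29, 8, 39, 39]

Pointers start at i = 1, j = 8.
i stops at index 1 (arr[1]=36 > 12), j stops at index 6 (arr[6]=8 <= 12): swap arr[1] and arr[6], array becomes [12, 8, 32, 39, 10, 29, 36, 39, 39]
i stops at index 2 (arr[2]=32 > 12), j stops at index 4 (arr[4]=10 <= 12): swap arr[2] and arr[4], array becomes [12, 8, 10, 39, 32, 29, 36, 39, 39]
i ends at 3, j ends at 2: the pointers have crossed (j < i), so scanning stops.

Swap pivot arr[0] with arr[2] to place pivot at position 2: [10, 8, 12, 39, 32, 29, 36, 39, 39]
Pivot position: 2

After partitioning with pivot 12, the array becomes [10, 8, 12, 39, 32, 29, 36, 39, 39]. The pivot is placed at index 2. All elements to the left of the pivot are <= 12, and all elements to the right are > 12.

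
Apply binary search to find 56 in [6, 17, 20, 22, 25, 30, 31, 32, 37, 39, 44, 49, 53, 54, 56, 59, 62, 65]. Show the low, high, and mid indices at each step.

Binary search for 56 in [6, 17, 20, 22, 25, 30, 31, 32, 37, 39, 44, 49, 53, 54, 56, 59, 62, 65]:

lo=0, hi=17, mid=8, arr[mid]=37 -> 37 < 56, search right half
lo=9, hi=17, mid=13, arr[mid]=54 -> 54 < 56, search right half
lo=14, hi=17, mid=15, arr[mid]=59 -> 59 > 56, search left half
lo=14, hi=14, mid=14, arr[mid]=56 -> Found target at index 14!

Binary search finds 56 at index 14 after 4 comparisons. The search repeatedly halves the search space by comparing with the middle element.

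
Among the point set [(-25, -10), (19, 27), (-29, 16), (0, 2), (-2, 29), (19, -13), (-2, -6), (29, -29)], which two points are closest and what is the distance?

Computing all pairwise distances among 8 points:

d((-25, -10), (19, 27)) = 57.4891
d((-25, -10), (-29, 16)) = 26.3059
d((-25, -10), (0, 2)) = 27.7308
d((-25, -10), (-2, 29)) = 45.2769
d((-25, -10), (19, -13)) = 44.1022
d((-25, -10), (-2, -6)) = 23.3452
d((-25, -10), (29, -29)) = 57.2451
d((19, 27), (-29, 16)) = 49.2443
d((19, 27), (0, 2)) = 31.4006
d((19, 27), (-2, 29)) = 21.095
d((19, 27), (19, -13)) = 40.0
d((19, 27), (-2, -6)) = 39.1152
d((19, 27), (29, -29)) = 56.8859
d((-29, 16), (0, 2)) = 32.2025
d((-29, 16), (-2, 29)) = 29.9666
d((-29, 16), (19, -13)) = 56.0803
d((-29, 16), (-2, -6)) = 34.8281
d((-29, 16), (29, -29)) = 73.4098
d((0, 2), (-2, 29)) = 27.074
d((0, 2), (19, -13)) = 24.2074
d((0, 2), (-2, -6)) = 8.2462 <-- minimum
d((0, 2), (29, -29)) = 42.45
d((-2, 29), (19, -13)) = 46.9574
d((-2, 29), (-2, -6)) = 35.0
d((-2, 29), (29, -29)) = 65.7647
d((19, -13), (-2, -6)) = 22.1359
d((19, -13), (29, -29)) = 18.868
d((-2, -6), (29, -29)) = 38.6005

Closest pair: (0, 2) and (-2, -6) with distance 8.2462

The closest pair is (0, 2) and (-2, -6) with Euclidean distance 8.2462. For 8 points, brute-force pairwise comparison is shown above. For large n, the divide-and-conquer algorithm (sort by x, recurse on halves, check the dividing strip) achieves O(n log n).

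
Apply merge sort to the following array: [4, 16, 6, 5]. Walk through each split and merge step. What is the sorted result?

Merge sort trace:

Split: [4, 16, 6, 5] -> [4, 16] and [6, 5]
  Split: [4, 16] -> [4] and [16]
  Merge: [4] + [16] -> [4, 16]
  Split: [6, 5] -> [6] and [5]
  Merge: [6] + [5] -> [5, 6]
Merge: [4, 16] + [5, 6] -> [4, 5, 6, 16]

Final sorted array: [4, 5, 6, 16]

The merge sort proceeds by recursively splitting the array and merging sorted halves.
After all merges, the sorted array is [4, 5, 6, 16].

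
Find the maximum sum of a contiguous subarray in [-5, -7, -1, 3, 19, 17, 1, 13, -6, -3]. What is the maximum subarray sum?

Using Kadane's algorithm on [-5, -7, -1, 3, 19, 17, 1, 13, -6, -3]:

Scanning through the array:
Position 1 (value -7): max_ending_here = -7, max_so_far = -5
Position 2 (value -1): max_ending_here = -1, max_so_far = -1
Position 3 (value 3): max_ending_here = 3, max_so_far = 3
Position 4 (value 19): max_ending_here = 22, max_so_far = 22
Position 5 (value 17): max_ending_here = 39, max_so_far = 39
Position 6 (value 1): max_ending_here = 40, max_so_far = 40
Position 7 (value 13): max_ending_here = 53, max_so_far = 53
Position 8 (value -6): max_ending_here = 47, max_so_far = 53
Position 9 (value -3): max_ending_here = 44, max_so_far = 53

Maximum subarray: [3, 19, 17, 1, 13]
Maximum sum: 53

The maximum subarray is [3, 19, 17, 1, 13] with sum 53. This subarray runs from index 3 to index 7.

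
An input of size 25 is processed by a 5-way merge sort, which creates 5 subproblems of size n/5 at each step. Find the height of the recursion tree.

For divide and conquer with division factor 5:

Problem sizes at each level:
Level 0: 25
Level 1: 5
Level 2: 1

The root is level 0 and the size-1 base case is level 2 (the tree spans levels 0 through 2, i.e. 3 levels counting the root), so the depth is the number of divisions: log_5(25) = 2

The recursion tree depth is log_5(25) = 2. At each level, the problem size is divided by 5, so it takes 2 divisions to reduce to a base case of size 1. The algorithm makes 5 recursive calls at each level.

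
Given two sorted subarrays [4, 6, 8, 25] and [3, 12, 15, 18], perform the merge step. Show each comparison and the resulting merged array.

Merging process:

Compare 4 vs 3: take 3 from right. Merged: [3]
Compare 4 vs 12: take 4 from left. Merged: [3, 4]
Compare 6 vs 12: take 6 from left. Merged: [3, 4, 6]
Compare 8 vs 12: take 8 from left. Merged: [3, 4, 6, 8]
Compare 25 vs 12: take 12 from right. Merged: [3, 4, 6, 8, 12]
Compare 25 vs 15: take 15 from right. Merged: [3, 4, 6, 8, 12, 15]
Compare 25 vs 18: take 18 from right. Merged: [3, 4, 6, 8, 12, 15, 18]
Append remaining from left: [25]. Merged: [3, 4, 6, 8, 12, 15, 18, 25]

Final merged array: [3, 4, 6, 8, 12, 15, 18, 25]
Total comparisons: 7

The merged array is [3, 4, 6, 8, 12, 15, 18, 25], requiring 7 comparisons. The merge step runs in O(n) time where n is the total number of elements.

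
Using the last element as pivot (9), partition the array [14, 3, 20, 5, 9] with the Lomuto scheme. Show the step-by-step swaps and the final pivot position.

Lomuto partition with pivot = 9:

Initial array: [14, 3, 20, 5, 9]

arr[0]=14 > 9: no swap
arr[1]=3 <= 9: swap with position 0, array becomes [3, 14, 20, 5, 9]
arr[2]=20 > 9: no swap
arr[3]=5 <= 9: swap with position 1, array becomes [3, 5, 20, 14, 9]

Place pivot at position 2: [3, 5, 9, 14, 20]
Pivot position: 2

After partitioning with pivot 9, the array becomes [3, 5, 9, 14, 20]. The pivot is placed at index 2. All elements to the left of the pivot are <= 9, and all elements to the right are > 9.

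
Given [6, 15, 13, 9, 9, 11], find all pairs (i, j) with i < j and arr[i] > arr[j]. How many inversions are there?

Finding inversions in [6, 15, 13, 9, 9, 11]:

(1, 2): arr[1]=15 > arr[2]=13
(1, 3): arr[1]=15 > arr[3]=9
(1, 4): arr[1]=15 > arr[4]=9
(1, 5): arr[1]=15 > arr[5]=11
(2, 3): arr[2]=13 > arr[3]=9
(2, 4): arr[2]=13 > arr[4]=9
(2, 5): arr[2]=13 > arr[5]=11

Total inversions: 7

The array has 7 inversion(s): (1,2), (1,3), (1,4), (1,5), (2,3), (2,4), (2,5). Each pair (i,j) satisfies i < j and arr[i] > arr[j].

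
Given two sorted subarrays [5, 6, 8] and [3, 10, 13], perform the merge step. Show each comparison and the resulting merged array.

Merging process:

Compare 5 vs 3: take 3 from right. Merged: [3]
Compare 5 vs 10: take 5 from left. Merged: [3, 5]
Compare 6 vs 10: take 6 from left. Merged: [3, 5, 6]
Compare 8 vs 10: take 8 from left. Merged: [3, 5, 6, 8]
Append remaining from right: [10, 13]. Merged: [3, 5, 6, 8, 10, 13]

Final merged array: [3, 5, 6, 8, 10, 13]
Total comparisons: 4

The merged array is [3, 5, 6, 8, 10, 13], requiring 4 comparisons. The merge step runs in O(n) time where n is the total number of elements.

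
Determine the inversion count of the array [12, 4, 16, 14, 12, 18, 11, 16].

Finding inversions in [12, 4, 16, 14, 12, 18, 11, 16]:

(0, 1): arr[0]=12 > arr[1]=4
(0, 6): arr[0]=12 > arr[6]=11
(2, 3): arr[2]=16 > arr[3]=14
(2, 4): arr[2]=16 > arr[4]=12
(2, 6): arr[2]=16 > arr[6]=11
(3, 4): arr[3]=14 > arr[4]=12
(3, 6): arr[3]=14 > arr[6]=11
(4, 6): arr[4]=12 > arr[6]=11
(5, 6): arr[5]=18 > arr[6]=11
(5, 7): arr[5]=18 > arr[7]=16

Total inversions: 10

The array has 10 inversion(s): (0,1), (0,6), (2,3), (2,4), (2,6), (3,4), (3,6), (4,6), (5,6), (5,7). Each pair (i,j) satisfies i < j and arr[i] > arr[j].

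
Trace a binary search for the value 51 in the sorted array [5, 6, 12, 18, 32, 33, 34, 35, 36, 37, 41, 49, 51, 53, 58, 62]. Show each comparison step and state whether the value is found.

Binary search for 51 in [5, 6, 12, 18, 32, 33, 34, 35, 36, 37, 41, 49, 51, 53, 58, 62]:

lo=0, hi=15, mid=7, arr[mid]=35 -> 35 < 51, search right half
lo=8, hi=15, mid=11, arr[mid]=49 -> 49 < 51, search right half
lo=12, hi=15, mid=13, arr[mid]=53 -> 53 > 51, search left half
lo=12, hi=12, mid=12, arr[mid]=51 -> Found target at index 12!

Binary search finds 51 at index 12 after 4 comparisons. The search repeatedly halves the search space by comparing with the middle element.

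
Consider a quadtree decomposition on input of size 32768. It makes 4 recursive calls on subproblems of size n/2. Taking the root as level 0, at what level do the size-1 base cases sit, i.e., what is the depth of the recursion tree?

For divide and conquer with division factor 2:

Problem sizes at each level:
Level 0: 32768
Level 1: 16384
Level 2: 8192
Level 3: 4096
Level 4: 2048
Level 5: 1024
Level 6: 512
Level 7: 256
Level 8: 128
Level 9: 64
Level 10: 32
Level 11: 16
Level 12: 8
Level 13: 4
Level 14: 2
Level 15: 1

The root is level 0 and the size-1 base case is level 15 (the tree spans levels 0 through 15, i.e. 16 levels counting the root), so the depth is the number of divisions: log_2(32768) = 15

The recursion tree depth is log_2(32768) = 15. At each level, the problem size is divided by 2, so it takes 15 divisions to reduce to a base case of size 1. The algorithm makes 4 recursive calls at each level.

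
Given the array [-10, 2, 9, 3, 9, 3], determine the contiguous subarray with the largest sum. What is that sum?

Using Kadane's algorithm on [-10, 2, 9, 3, 9, 3]:

Scanning through the array:
Position 1 (value 2): max_ending_here = 2, max_so_far = 2
Position 2 (value 9): max_ending_here = 11, max_so_far = 11
Position 3 (value 3): max_ending_here = 14, max_so_far = 14
Position 4 (value 9): max_ending_here = 23, max_so_far = 23
Position 5 (value 3): max_ending_here = 26, max_so_far = 26

Maximum subarray: [2, 9, 3, 9, 3]
Maximum sum: 26

The maximum subarray is [2, 9, 3, 9, 3] with sum 26. This subarray runs from index 1 to index 5.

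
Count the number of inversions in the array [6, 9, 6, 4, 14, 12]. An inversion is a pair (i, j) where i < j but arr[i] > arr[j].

Finding inversions in [6, 9, 6, 4, 14, 12]:

(0, 3): arr[0]=6 > arr[3]=4
(1, 2): arr[1]=9 > arr[2]=6
(1, 3): arr[1]=9 > arr[3]=4
(2, 3): arr[2]=6 > arr[3]=4
(4, 5): arr[4]=14 > arr[5]=12

Total inversions: 5

The array has 5 inversion(s): (0,3), (1,2), (1,3), (2,3), (4,5). Each pair (i,j) satisfies i < j and arr[i] > arr[j].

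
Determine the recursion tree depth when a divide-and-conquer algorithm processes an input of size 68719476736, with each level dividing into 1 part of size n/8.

For divide and conquer with division factor 8:

Problem sizes at each level:
Level 0: 68719476736
Level 1: 8589934592
Level 2: 1073741824
Level 3: 134217728
Level 4: 16777216
Level 5: 2097152
Level 6: 262144
Level 7: 32768
Level 8: 4096
Level 9: 512
Level 10: 64
Level 11: 8
Level 12: 1

The root is level 0 and the size-1 base case is level 12 (the tree spans levels 0 through 12, i.e. 13 levels counting the root), so the depth is the number of divisions: log_8(68719476736) = 12

The recursion tree depth is log_8(68719476736) = 12. At each level, the problem size is divided by 8, so it takes 12 divisions to reduce to a base case of size 1. The algorithm makes 1 recursive call at each level.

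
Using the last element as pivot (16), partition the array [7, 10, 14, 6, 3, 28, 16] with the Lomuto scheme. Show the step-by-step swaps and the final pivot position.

Lomuto partition with pivot = 16:

Initial array: [7, 10, 14, 6, 3, 28, 16]

arr[0]=7 <= 16: swap with position 0, array becomes [7, 10, 14, 6, 3, 28, 16]
arr[1]=10 <= 16: swap with position 1, array becomes [7, 10, 14, 6, 3, 28, 16]
arr[2]=14 <= 16: swap with position 2, array becomes [7, 10, 14, 6, 3, 28, 16]
arr[3]=6 <= 16: swap with position 3, array becomes [7, 10, 14, 6, 3, 28, 16]
arr[4]=3 <= 16: swap with position 4, array becomes [7, 10, 14, 6, 3, 28, 16]
arr[5]=28 > 16: no swap

Place pivot at position 5: [7, 10, 14, 6, 3, 16, 28]
Pivot position: 5

After partitioning with pivot 16, the array becomes [7, 10, 14, 6, 3, 16, 28]. The pivot is placed at index 5. All elements to the left of the pivot are <= 16, and all elements to the right are > 16.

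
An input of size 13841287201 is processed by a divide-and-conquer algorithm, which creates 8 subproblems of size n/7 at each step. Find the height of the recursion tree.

For divide and conquer with division factor 7:

Problem sizes at each level:
Level 0: 13841287201
Level 1: 1977326743
Level 2: 282475249
Level 3: 40353607
Level 4: 5764801
Level 5: 823543
Level 6: 117649
Level 7: 16807
Level 8: 2401
Level 9: 343
Level 10: 49
Level 11: 7
Level 12: 1

The root is level 0 and the size-1 base case is level 12 (the tree spans levels 0 through 12, i.e. 13 levels counting the root), so the depth is the number of divisions: log_7(13841287201) = 12

The recursion tree depth is log_7(13841287201) = 12. At each level, the problem size is divided by 7, so it takes 12 divisions to reduce to a base case of size 1. The algorithm makes 8 recursive calls at each level.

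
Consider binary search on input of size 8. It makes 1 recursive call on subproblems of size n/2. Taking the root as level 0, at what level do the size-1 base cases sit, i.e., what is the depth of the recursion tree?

For divide and conquer with division factor 2:

Problem sizes at each level:
Level 0: 8
Level 1: 4
Level 2: 2
Level 3: 1

The root is level 0 and the size-1 base case is level 3 (the tree spans levels 0 through 3, i.e. 4 levels counting the root), so the depth is the number of divisions: log_2(8) = 3

The recursion tree depth is log_2(8) = 3. At each level, the problem size is divided by 2, so it takes 3 divisions to reduce to a base case of size 1. The algorithm makes 1 recursive call at each level.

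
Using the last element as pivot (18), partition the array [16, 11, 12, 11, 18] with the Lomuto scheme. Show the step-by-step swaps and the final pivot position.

Lomuto partition with pivot = 18:

Initial array: [16, 11, 12, 11, 18]

arr[0]=16 <= 18: swap with position 0, array becomes [16, 11, 12, 11, 18]
arr[1]=11 <= 18: swap with position 1, array becomes [16, 11, 12, 11, 18]
arr[2]=12 <= 18: swap with position 2, array becomes [16, 11, 12, 11, 18]
arr[3]=11 <= 18: swap with position 3, array becomes [16, 11, 12, 11, 18]

Place pivot at position 4: [16, 11, 12, 11, 18]
Pivot position: 4

After partitioning with pivot 18, the array becomes [16, 11, 12, 11, 18]. The pivot is placed at index 4. All elements to the left of the pivot are <= 18, and all elements to the right are > 18.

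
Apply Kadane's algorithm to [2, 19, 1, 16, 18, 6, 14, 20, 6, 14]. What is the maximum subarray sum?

Using Kadane's algorithm on [2, 19, 1, 16, 18, 6, 14, 20, 6, 14]:

Scanning through the array:
Position 1 (value 19): max_ending_here = 21, max_so_far = 21
Position 2 (value 1): max_ending_here = 22, max_so_far = 22
Position 3 (value 16): max_ending_here = 38, max_so_far = 38
Position 4 (value 18): max_ending_here = 56, max_so_far = 56
Position 5 (value 6): max_ending_here = 62, max_so_far = 62
Position 6 (value 14): max_ending_here = 76, max_so_far = 76
Position 7 (value 20): max_ending_here = 96, max_so_far = 96
Position 8 (value 6): max_ending_here = 102, max_so_far = 102
Position 9 (value 14): max_ending_here = 116, max_so_far = 116

Maximum subarray: [2, 19, 1, 16, 18, 6, 14, 20, 6, 14]
Maximum sum: 116

The maximum subarray is [2, 19, 1, 16, 18, 6, 14, 20, 6, 14] with sum 116. This subarray runs from index 0 to index 9.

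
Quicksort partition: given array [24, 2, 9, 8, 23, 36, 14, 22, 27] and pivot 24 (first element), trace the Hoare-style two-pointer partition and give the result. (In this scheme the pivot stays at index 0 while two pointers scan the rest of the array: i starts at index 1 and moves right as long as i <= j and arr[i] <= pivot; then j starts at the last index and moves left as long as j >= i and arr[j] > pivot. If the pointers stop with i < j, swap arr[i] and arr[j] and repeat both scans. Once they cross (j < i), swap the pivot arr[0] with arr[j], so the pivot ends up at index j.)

Hoare-style two-pointer partition with pivot = 24:

Initial array: [24, 2, 9, 8, 23, 36, 14, 22, 27]

Pointers start at i = 1, j = 8.
i stops at index 5 (arr[5]=36 > 24), j stops at index 7 (arr[7]=22 <= 24): swap arr[5] and arr[7], array becomes [24, 2, 9, 8, 23, 22, 14, 36, 27]
i ends at 7, j ends at 6: the pointers have crossed (j < i), so scanning stops.

Swap pivot arr[0] with arr[6] to place pivot at position 6: [14, 2, 9, 8, 23, 22, 24, 36, 27]
Pivot position: 6

After partitioning with pivot 24, the array becomes [14, 2, 9, 8, 23, 22, 24, 36, 27]. The pivot is placed at index 6. All elements to the left of the pivot are <= 24, and all elements to the right are > 24.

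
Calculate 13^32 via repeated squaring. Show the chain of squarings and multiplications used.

Computing 13^32 by squaring (build up from 13^1; each line after the first costs one multiplication):

13^1 = 13
13^2 = (13^1)^2 = 13^2 = 169
13^4 = (13^2)^2 = 169^2 = 28561
13^8 = (13^4)^2 = 28561^2 = 815730721
13^16 = (13^8)^2 = 815730721^2 = 665416609183179841
13^32 = (13^16)^2 = 665416609183179841^2 = 442779263776840698304313192148785281

Result: 442779263776840698304313192148785281
Multiplications needed: 5 (5 lines after 13^1)

13^32 = 442779263776840698304313192148785281. Using exponentiation by squaring, this requires 5 multiplications. The key idea: if the exponent is even, square the half-power; if odd, multiply by the base once.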